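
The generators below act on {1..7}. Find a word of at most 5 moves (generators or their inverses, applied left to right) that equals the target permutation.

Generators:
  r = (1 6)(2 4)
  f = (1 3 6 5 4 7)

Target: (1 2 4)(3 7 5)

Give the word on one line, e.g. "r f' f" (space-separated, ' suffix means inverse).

  after f': (1 7 4 5 6 3)
  after f': (1 4 6)(3 7 5)
  after r': (1 2 4)(3 7 5)

f' f' r'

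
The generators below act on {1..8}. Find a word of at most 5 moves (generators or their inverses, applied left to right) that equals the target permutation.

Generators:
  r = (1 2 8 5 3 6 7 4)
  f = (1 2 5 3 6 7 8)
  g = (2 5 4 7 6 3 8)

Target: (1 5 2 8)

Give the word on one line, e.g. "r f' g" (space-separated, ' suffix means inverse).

  after f: (1 2 5 3 6 7 8)
  after g: (1 5 8)(2 4 7)
  after r: (1 3 6 7 8 2)
  after f': (1 5 2 8)

f g r f'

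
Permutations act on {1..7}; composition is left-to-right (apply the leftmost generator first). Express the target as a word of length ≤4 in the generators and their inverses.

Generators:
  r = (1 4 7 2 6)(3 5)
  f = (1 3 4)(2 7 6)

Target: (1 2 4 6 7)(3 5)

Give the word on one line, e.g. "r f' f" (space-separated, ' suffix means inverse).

  after r: (1 4 7 2 6)(3 5)
  after r: (1 7 6 4 2)
  after r: (1 2 4 6 7)(3 5)

r r r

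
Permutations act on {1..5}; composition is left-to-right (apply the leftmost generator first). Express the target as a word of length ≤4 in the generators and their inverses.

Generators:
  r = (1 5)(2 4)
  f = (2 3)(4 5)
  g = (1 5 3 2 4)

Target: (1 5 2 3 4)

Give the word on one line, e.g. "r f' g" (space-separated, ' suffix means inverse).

f r'

  after f: (2 3)(4 5)
  after r': (1 5 2 3 4)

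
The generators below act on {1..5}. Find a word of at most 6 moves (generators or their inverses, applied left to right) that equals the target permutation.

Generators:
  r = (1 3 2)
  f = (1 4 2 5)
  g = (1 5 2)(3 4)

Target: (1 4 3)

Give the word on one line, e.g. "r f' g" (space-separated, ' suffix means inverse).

  after r: (1 3 2)
  after f: (1 3 5)(2 4)
  after g: (1 4)(2 3)
  after r: (1 4 3)

r f g r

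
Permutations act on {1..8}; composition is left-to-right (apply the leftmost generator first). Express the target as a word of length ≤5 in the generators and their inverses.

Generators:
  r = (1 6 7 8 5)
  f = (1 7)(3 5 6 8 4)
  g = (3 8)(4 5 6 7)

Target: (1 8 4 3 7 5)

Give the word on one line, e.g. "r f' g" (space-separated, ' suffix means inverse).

g f' r

  after g: (3 8)(4 5 6 7)
  after f': (1 7 8 4 3 6)
  after r: (1 8 4 3 7 5)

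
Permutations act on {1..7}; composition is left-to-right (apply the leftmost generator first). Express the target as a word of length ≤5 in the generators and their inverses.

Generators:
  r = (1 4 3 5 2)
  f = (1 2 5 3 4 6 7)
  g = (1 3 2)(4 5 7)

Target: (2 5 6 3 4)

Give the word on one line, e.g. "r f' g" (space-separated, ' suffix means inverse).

  after g': (1 2 3)(4 7 5)
  after f: (1 5 6 7 3 2 4)
  after g': (1 4 2 7)(5 6)
  after r: (1 3 5 6 2 7 4)
  after g': (2 5 6 3 4)

g' f g' r g'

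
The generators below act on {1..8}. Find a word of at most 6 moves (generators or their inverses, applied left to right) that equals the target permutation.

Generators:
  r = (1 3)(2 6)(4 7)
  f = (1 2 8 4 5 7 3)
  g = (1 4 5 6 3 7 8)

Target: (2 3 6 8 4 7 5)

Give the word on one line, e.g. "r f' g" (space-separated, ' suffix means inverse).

g' f' f' r' r'

  after g': (1 8 7 3 6 5 4)
  after f': (1 2)(3 6 4)(5 8)
  after f': (2 3 6 8 4 7 5)
  after r': (1 3 2)(5 6 8 7)
  after r': (2 3 6 8 4 7 5)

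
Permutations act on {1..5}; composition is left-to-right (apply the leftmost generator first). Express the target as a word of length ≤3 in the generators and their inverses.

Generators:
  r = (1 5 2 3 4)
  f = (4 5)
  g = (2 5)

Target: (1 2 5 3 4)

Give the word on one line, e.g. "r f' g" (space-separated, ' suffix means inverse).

  after g: (2 5)
  after r: (1 5 3 4)
  after g: (1 2 5 3 4)

g r g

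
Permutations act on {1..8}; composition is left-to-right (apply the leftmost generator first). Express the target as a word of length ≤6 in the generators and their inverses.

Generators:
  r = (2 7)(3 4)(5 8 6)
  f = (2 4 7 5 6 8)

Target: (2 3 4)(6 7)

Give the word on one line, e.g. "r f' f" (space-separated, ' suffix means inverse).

  after r: (2 7)(3 4)(5 8 6)
  after r: (5 6 8)
  after f: (2 4 7 5 8 6)
  after r': (2 3 4)(6 7)

r r f r'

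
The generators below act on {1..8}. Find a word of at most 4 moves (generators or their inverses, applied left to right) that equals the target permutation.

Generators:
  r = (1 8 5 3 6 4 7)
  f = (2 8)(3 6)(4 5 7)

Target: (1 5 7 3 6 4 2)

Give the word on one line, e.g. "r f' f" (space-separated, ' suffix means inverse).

  after f: (2 8)(3 6)(4 5 7)
  after r': (1 7 6 5 4 8 2)
  after f': (1 5 7 3 6 4 2)

f r' f'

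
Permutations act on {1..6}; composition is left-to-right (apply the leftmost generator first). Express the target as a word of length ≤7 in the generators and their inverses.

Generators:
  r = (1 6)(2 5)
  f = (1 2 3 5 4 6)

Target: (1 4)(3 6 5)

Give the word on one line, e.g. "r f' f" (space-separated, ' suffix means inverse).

r' f f r f

  after r': (1 6)(2 5)
  after f: (2 4 6)(3 5)
  after f: (1 2 6 3 4)
  after r: (1 5 2)(3 4 6)
  after f: (1 4)(3 6 5)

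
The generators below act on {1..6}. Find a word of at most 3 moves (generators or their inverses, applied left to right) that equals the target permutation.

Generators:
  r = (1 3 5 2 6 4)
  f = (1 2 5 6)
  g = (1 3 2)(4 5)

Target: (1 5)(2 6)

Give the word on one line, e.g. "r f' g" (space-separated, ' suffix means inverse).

f' f'

  after f': (1 6 5 2)
  after f': (1 5)(2 6)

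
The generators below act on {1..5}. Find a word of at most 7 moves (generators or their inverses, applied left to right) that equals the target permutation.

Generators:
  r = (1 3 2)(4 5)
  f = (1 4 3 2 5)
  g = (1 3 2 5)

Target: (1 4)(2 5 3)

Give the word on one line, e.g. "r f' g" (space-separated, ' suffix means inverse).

g' r g' g' g'

  after g': (1 5 2 3)
  after r: (1 4 5)
  after g': (1 4 2 3)
  after g': (1 4 3 5 2)
  after g': (1 4)(2 5 3)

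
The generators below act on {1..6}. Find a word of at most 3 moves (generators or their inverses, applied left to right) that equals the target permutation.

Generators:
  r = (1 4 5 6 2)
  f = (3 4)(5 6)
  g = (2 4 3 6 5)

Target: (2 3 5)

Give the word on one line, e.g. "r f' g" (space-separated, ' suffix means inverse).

g f

  after g: (2 4 3 6 5)
  after f: (2 3 5)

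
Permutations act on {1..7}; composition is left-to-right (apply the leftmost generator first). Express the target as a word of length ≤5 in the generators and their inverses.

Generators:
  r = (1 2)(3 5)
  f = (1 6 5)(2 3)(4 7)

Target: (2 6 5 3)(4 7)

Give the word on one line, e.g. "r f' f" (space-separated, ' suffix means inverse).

f f r f r

  after f: (1 6 5)(2 3)(4 7)
  after f: (1 5 6)
  after r: (1 3 5 6 2)
  after f: (1 2 6 3)(4 7)
  after r: (2 6 5 3)(4 7)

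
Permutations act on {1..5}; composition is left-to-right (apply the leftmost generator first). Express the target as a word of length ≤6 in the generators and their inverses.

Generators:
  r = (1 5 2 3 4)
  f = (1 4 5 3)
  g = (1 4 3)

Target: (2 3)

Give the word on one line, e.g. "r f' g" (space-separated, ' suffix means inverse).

  after f': (1 3 5 4)
  after g: (3 5)
  after g: (1 4 3 5)
  after r: (2 3)

f' g g r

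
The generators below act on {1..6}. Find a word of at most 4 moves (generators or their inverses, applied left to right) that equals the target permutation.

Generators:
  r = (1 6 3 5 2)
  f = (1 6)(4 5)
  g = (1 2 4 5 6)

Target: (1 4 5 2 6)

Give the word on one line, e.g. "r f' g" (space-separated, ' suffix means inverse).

f g' f'

  after f: (1 6)(4 5)
  after g': (1 5 2)
  after f': (1 4 5 2 6)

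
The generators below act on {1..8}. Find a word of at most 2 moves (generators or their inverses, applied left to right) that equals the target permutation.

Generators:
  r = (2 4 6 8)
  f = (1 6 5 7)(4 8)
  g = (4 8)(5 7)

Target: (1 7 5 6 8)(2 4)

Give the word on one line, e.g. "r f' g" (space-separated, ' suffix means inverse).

  after r': (2 8 6 4)
  after f': (1 7 5 6 8)(2 4)

r' f'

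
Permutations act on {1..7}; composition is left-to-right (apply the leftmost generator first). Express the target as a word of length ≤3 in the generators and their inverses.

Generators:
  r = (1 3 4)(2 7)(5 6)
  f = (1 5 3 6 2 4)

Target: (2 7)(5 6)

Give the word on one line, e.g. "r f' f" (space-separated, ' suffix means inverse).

  after r': (1 4 3)(2 7)(5 6)
  after r': (1 3 4)
  after r': (2 7)(5 6)

r' r' r'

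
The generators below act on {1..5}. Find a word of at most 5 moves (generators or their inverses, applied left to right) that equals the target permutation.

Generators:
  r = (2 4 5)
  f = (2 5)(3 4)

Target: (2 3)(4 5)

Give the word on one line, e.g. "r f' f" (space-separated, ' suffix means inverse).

  after r: (2 4 5)
  after f: (2 3 4)
  after r': (2 3)(4 5)

r f r'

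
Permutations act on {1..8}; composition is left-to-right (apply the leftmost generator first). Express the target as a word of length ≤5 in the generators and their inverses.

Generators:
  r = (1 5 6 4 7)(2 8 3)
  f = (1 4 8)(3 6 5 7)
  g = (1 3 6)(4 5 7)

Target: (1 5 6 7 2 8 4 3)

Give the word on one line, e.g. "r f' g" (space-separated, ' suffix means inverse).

f r' r'

  after f: (1 4 8)(3 6 5 7)
  after r': (1 6)(2 3 5 4)(7 8)
  after r': (1 5 6 7 2 8 4 3)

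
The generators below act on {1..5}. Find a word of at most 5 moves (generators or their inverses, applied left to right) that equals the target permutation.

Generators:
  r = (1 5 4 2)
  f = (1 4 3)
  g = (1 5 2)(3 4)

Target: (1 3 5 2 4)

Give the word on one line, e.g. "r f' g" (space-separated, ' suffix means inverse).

  after r': (1 2 4 5)
  after r': (1 4)(2 5)
  after g: (1 3 4 5)
  after r': (1 3 5 2 4)

r' r' g r'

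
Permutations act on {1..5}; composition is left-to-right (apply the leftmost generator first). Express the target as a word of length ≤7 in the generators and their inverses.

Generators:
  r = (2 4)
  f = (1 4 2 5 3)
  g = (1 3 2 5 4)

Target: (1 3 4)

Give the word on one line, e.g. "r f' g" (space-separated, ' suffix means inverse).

g r' r' f g

  after g: (1 3 2 5 4)
  after r': (1 3 4)(2 5)
  after r': (1 3 2 5 4)
  after f: (2 3 5)
  after g: (1 3 4)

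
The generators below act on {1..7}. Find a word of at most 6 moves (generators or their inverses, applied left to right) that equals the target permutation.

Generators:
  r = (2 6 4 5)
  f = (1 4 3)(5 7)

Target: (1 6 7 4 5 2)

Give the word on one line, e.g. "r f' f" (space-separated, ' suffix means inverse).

  after f: (1 4 3)(5 7)
  after r': (1 6 2 5 7 4 3)
  after r': (1 2 4 3)(5 7 6)
  after f': (1 2)(6 7)
  after r: (1 6 7 4 5 2)

f r' r' f' r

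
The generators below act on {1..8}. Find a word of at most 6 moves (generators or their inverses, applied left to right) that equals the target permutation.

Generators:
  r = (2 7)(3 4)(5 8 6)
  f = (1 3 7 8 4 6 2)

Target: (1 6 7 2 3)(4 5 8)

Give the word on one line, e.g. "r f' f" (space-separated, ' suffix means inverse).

r r f r f

  after r: (2 7)(3 4)(5 8 6)
  after r: (5 6 8)
  after f: (1 3 7 8 5 2)(4 6)
  after r: (1 4 5 7 6 3 2)
  after f: (1 6 7 2 3)(4 5 8)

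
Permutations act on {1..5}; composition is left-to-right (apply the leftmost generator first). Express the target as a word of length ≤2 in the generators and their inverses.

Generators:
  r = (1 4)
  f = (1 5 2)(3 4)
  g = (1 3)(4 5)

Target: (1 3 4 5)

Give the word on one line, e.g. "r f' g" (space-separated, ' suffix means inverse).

g r

  after g: (1 3)(4 5)
  after r: (1 3 4 5)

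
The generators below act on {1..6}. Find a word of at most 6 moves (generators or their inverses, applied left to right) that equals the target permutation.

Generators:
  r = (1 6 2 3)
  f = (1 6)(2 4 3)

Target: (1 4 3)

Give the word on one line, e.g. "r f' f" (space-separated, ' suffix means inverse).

  after f': (1 6)(2 3 4)
  after r: (1 2)(3 4)
  after f: (1 4 2 6)
  after r: (1 4 3)

f' r f r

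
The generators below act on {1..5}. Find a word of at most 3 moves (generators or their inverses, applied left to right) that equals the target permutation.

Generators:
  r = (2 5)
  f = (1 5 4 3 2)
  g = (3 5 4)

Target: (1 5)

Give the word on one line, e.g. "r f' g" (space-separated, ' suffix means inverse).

f' g r

  after f': (1 2 3 4 5)
  after g: (1 2 5)
  after r: (1 5)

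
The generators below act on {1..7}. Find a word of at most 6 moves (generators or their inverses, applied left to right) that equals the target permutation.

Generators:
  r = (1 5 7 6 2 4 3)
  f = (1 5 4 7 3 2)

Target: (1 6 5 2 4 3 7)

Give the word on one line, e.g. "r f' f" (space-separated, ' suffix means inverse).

  after f: (1 5 4 7 3 2)
  after r: (1 7)(2 5 3 4 6)
  after r: (1 6 4 2 7 5)
  after f': (1 6 5 2 4 3 7)

f r r f'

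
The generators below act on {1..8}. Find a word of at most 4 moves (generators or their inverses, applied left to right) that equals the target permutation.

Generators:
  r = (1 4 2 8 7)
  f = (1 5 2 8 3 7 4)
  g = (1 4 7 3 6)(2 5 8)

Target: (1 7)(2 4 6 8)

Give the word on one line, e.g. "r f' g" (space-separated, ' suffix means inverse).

  after r': (1 7 8 2 4)
  after g': (1 4 6 3 7 5 2)
  after f': (1 7)(2 4 6 8)

r' g' f'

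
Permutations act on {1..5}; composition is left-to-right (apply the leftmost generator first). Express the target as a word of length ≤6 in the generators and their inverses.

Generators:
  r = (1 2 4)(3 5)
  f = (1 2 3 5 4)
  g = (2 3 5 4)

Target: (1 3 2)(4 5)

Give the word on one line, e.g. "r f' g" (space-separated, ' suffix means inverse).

r' g' f' g f'

  after r': (1 4 2)(3 5)
  after g': (1 5 2)
  after f': (1 3 2 4 5)
  after g: (1 5)
  after f': (1 3 2)(4 5)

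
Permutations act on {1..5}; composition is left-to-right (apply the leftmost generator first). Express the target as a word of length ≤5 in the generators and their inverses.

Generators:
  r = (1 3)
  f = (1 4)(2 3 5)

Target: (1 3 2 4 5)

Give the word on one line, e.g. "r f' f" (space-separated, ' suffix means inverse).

f r' f r

  after f: (1 4)(2 3 5)
  after r': (1 4 3 5 2)
  after f: (2 4 5 3)
  after r: (1 3 2 4 5)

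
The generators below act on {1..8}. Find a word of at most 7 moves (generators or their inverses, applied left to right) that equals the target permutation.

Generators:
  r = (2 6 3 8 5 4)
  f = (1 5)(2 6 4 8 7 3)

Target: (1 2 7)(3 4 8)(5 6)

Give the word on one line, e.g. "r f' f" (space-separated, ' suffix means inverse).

r' f' r f' r'

  after r': (2 4 5 8 3 6)
  after f': (1 5 4)(2 6 3)(7 8)
  after r: (1 4)(2 3 6 8 7 5)
  after f': (1 6 4 5 3 2 7)
  after r': (1 2 7)(3 4 8)(5 6)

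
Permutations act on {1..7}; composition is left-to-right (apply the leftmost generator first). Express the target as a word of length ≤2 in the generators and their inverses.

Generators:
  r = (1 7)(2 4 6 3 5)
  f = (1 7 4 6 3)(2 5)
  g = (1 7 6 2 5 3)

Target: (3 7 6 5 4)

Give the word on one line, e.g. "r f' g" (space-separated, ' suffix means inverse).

  after f: (1 7 4 6 3)(2 5)
  after r: (3 7 6 5 4)

f r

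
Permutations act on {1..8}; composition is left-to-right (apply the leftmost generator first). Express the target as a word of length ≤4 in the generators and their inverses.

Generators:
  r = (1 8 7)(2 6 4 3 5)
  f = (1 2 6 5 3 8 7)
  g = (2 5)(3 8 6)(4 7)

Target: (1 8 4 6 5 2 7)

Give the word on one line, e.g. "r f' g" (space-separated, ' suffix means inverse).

f' r'

  after f': (1 7 8 3 5 6 2)
  after r': (1 8 4 6 5 2 7)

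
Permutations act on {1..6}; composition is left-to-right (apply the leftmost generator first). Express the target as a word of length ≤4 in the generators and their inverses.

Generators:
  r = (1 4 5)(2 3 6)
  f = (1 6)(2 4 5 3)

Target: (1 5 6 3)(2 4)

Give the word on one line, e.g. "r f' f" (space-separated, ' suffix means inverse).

  after f: (1 6)(2 4 5 3)
  after f: (2 5)(3 4)
  after r: (1 4 6 2)(3 5)
  after r: (1 5 6 3)(2 4)

f f r r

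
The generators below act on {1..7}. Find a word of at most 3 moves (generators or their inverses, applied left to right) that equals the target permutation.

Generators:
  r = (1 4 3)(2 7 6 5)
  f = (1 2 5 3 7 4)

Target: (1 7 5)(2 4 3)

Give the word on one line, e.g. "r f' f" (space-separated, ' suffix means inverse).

  after f': (1 4 7 3 5 2)
  after f': (1 7 5)(2 4 3)

f' f'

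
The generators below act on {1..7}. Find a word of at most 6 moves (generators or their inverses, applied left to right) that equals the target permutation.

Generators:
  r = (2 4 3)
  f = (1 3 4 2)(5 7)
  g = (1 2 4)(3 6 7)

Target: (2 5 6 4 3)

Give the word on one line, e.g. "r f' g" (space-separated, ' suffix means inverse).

f' r g' f

  after f': (1 2 4 3)(5 7)
  after r: (1 4 2 3)(5 7)
  after g': (1 2 7 5 6 3 4)
  after f: (2 5 6 4 3)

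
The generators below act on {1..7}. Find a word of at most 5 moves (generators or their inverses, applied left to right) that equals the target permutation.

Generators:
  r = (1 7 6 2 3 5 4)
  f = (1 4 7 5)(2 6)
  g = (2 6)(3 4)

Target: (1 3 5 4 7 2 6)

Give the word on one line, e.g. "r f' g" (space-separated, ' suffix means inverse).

g r g f' g

  after g: (2 6)(3 4)
  after r: (1 7 6 3)(4 5)
  after g: (1 7 2 6 4 5 3)
  after f': (1 4 7 6)(3 5)
  after g: (1 3 5 4 7 2 6)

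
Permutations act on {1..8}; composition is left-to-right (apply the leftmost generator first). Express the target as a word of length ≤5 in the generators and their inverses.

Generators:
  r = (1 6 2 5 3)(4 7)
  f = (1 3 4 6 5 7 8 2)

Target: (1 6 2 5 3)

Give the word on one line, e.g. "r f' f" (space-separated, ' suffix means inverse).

  after r': (1 3 5 2 6)(4 7)
  after r': (1 5 6 3 2)
  after r': (1 2 3 6 5)(4 7)
  after r': (1 6 2 5 3)

r' r' r' r'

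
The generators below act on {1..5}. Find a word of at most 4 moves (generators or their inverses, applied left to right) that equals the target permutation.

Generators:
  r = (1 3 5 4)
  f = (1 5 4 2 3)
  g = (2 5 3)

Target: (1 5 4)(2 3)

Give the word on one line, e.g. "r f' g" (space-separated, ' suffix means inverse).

  after r: (1 3 5 4)
  after g': (1 5 4)(2 3)

r g'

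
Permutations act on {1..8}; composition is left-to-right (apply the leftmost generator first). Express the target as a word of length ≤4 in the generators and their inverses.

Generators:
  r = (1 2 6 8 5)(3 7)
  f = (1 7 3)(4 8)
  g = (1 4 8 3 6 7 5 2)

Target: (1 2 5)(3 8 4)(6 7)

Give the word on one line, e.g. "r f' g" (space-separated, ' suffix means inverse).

  after g': (1 2 5 7 6 3 8 4)
  after f: (1 2 5 3 4 7 6)
  after f: (1 2 5)(3 8 4)(6 7)

g' f f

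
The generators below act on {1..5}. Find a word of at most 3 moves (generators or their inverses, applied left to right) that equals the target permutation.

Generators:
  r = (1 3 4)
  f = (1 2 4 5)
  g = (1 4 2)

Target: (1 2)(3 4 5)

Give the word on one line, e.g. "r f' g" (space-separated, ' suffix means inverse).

f r

  after f: (1 2 4 5)
  after r: (1 2)(3 4 5)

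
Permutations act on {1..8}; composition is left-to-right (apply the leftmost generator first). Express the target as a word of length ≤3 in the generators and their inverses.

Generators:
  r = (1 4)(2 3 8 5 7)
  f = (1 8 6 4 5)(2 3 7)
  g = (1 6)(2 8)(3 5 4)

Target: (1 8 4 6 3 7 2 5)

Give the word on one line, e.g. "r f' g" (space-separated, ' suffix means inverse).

  after f': (1 5 4 6 8)(2 7 3)
  after r': (1 8 4 6 3 7 2 5)

f' r'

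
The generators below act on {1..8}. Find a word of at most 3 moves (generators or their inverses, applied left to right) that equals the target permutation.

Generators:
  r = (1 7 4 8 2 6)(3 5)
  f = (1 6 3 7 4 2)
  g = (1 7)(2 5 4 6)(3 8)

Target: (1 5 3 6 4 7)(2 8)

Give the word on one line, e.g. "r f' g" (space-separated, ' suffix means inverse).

  after r': (1 6 2 8 4 7)(3 5)
  after g: (1 2 3 4)(5 8 6)
  after g: (1 5 3 6 4 7)(2 8)

r' g g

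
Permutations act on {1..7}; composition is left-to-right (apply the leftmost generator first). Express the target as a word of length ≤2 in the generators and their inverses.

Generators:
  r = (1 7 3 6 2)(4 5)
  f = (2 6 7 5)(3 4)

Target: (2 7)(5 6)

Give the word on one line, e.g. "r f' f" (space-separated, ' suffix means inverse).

  after f: (2 6 7 5)(3 4)
  after f: (2 7)(5 6)

f f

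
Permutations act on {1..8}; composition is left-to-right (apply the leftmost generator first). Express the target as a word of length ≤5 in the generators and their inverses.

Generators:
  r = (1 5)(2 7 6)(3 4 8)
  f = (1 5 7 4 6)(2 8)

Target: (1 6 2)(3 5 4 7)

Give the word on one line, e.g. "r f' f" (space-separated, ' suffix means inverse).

  after r: (1 5)(2 7 6)(3 4 8)
  after r: (2 6 7)(3 8 4)
  after f: (1 5 7 8 6 4 3 2)
  after r: (2 5 6 8)(3 7)
  after f': (1 6 2)(3 5 4 7)

r r f r f'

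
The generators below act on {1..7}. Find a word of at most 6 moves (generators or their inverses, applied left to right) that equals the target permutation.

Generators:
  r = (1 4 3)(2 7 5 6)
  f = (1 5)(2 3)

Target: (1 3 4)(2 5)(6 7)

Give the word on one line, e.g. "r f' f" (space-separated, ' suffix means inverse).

r r f' f'

  after r: (1 4 3)(2 7 5 6)
  after r: (1 3 4)(2 5)(6 7)
  after f': (1 2)(3 4 5)(6 7)
  after f': (1 3 4)(2 5)(6 7)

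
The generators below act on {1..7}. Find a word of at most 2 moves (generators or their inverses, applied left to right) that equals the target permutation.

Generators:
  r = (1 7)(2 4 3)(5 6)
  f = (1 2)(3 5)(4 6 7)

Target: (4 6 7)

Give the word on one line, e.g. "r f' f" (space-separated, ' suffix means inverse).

  after f': (1 2)(3 5)(4 7 6)
  after f': (4 6 7)

f' f'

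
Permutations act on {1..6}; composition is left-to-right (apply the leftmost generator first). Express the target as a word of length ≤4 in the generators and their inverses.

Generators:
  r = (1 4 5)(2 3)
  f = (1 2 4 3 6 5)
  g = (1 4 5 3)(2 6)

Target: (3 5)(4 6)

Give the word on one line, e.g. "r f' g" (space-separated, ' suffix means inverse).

  after f': (1 5 6 3 4 2)
  after g': (1 4 6 5 2 3)
  after r': (3 5)(4 6)

f' g' r'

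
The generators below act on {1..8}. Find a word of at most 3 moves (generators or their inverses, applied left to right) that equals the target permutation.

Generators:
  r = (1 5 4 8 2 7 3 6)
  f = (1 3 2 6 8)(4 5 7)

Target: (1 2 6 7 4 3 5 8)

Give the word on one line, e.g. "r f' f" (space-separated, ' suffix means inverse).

  after f': (1 8 6 2 3)(4 7 5)
  after r: (1 2 6 7 4 3 5 8)

f' r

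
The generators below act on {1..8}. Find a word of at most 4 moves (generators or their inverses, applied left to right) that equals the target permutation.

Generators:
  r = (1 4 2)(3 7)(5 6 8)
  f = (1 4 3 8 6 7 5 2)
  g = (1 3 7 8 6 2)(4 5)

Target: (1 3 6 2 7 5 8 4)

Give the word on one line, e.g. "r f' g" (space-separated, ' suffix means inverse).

g g r'

  after g: (1 3 7 8 6 2)(4 5)
  after g: (1 7 6)(2 3 8)
  after r': (1 3 6 2 7 5 8 4)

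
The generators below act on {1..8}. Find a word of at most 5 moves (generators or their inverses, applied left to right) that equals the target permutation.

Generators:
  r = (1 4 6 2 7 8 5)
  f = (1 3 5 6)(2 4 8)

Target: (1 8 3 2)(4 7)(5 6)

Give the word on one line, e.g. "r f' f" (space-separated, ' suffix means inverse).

  after f': (1 6 5 3)(2 8 4)
  after r: (1 2 5 3 4 7 8 6)
  after f: (1 4 7 2 6 3 8)
  after f: (1 8 3 2)(4 7)(5 6)

f' r f f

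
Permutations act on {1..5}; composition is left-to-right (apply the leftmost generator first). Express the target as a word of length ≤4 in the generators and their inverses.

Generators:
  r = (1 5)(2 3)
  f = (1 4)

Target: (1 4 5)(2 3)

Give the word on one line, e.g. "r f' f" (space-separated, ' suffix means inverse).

f' r'

  after f': (1 4)
  after r': (1 4 5)(2 3)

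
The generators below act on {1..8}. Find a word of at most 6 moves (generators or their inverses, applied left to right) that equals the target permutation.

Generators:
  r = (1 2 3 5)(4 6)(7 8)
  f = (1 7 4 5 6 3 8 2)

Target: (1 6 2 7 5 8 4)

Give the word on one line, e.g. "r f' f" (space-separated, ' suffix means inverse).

  after r': (1 5 3 2)(4 6)(7 8)
  after f: (1 6 5 8 4 3)(2 7)
  after r': (1 4 2 8 6 3 5 7)
  after r': (1 6 2 7 5 8 4)

r' f r' r'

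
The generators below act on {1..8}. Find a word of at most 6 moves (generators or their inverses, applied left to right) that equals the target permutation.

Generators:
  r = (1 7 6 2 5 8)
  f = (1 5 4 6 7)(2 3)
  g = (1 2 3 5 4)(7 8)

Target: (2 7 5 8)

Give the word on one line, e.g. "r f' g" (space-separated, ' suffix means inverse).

r f' g r' r'

  after r: (1 7 6 2 5 8)
  after f': (1 6 3 2)(4 5 8 7)
  after g: (1 6 5 7)
  after r': (1 7 8 5)(2 6)
  after r': (2 7 5 8)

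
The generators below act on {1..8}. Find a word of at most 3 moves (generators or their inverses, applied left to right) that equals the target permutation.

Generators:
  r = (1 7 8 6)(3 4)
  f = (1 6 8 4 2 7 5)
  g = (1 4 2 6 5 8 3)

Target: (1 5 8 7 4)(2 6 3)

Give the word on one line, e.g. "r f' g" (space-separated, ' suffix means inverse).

  after r': (1 6 8 7)(3 4)
  after g: (1 5 8 7 4)(2 6 3)

r' g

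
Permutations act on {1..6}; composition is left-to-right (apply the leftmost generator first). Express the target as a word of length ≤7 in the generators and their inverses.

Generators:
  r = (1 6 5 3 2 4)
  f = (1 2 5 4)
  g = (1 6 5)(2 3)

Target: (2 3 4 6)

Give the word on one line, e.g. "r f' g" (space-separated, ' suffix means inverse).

  after f: (1 2 5 4)
  after r: (1 4 6 5)(2 3)
  after f: (2 3 5)(4 6)
  after g: (1 6 4 5 3)
  after r': (2 3 4 6)

f r f g r'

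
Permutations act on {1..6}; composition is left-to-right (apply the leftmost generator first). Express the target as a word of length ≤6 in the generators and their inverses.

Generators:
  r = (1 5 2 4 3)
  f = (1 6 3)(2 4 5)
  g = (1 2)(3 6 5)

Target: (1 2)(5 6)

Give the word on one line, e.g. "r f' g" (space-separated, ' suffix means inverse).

f g r' g

  after f: (1 6 3)(2 4 5)
  after g: (1 5)(2 4 3)
  after r': (3 5)
  after g: (1 2)(5 6)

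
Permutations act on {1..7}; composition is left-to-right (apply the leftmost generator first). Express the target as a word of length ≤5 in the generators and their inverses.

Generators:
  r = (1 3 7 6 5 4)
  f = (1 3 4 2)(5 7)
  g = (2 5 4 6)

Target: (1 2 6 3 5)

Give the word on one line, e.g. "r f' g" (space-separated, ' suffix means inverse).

f' r' r'

  after f': (1 2 4 3)(5 7)
  after r': (1 2 5 3 4)(6 7)
  after r': (1 2 6 3 5)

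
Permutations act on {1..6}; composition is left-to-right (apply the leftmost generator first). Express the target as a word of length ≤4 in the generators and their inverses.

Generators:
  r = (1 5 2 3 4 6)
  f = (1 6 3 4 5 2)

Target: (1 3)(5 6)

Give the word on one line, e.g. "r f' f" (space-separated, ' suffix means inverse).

  after f': (1 2 5 4 3 6)
  after r: (1 3)(5 6)

f' r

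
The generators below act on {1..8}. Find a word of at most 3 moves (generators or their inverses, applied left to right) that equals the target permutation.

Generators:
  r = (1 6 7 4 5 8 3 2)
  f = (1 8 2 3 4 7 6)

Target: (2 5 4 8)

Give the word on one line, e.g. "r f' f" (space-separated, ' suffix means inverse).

  after f': (1 6 7 4 3 2 8)
  after r': (2 5 4 8)

f' r'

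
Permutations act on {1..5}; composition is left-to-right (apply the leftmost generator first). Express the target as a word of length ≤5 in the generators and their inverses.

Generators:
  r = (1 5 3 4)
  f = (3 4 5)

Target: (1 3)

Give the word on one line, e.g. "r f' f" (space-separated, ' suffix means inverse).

  after f': (3 5 4)
  after r': (1 4 5 3)
  after f': (1 3)

f' r' f'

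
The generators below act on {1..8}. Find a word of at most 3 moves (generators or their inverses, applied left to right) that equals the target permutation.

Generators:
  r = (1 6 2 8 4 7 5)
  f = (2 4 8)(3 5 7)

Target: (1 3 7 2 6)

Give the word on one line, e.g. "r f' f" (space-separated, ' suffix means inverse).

r' f f

  after r': (1 5 7 4 8 2 6)
  after f: (1 7 8 4 2 6)(3 5)
  after f: (1 3 7 2 6)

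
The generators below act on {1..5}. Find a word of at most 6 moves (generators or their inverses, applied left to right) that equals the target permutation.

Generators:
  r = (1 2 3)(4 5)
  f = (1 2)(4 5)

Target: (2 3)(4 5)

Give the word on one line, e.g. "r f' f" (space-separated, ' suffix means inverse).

r f' r' r' r'

  after r: (1 2 3)(4 5)
  after f': (2 3)
  after r': (1 3)(4 5)
  after r': (1 2)
  after r': (2 3)(4 5)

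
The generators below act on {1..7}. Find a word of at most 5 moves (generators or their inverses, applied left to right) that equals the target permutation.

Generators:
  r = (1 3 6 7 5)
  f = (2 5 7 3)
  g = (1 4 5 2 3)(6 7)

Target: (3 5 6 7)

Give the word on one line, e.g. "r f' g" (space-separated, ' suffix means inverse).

  after g: (1 4 5 2 3)(6 7)
  after r: (1 4)(2 6 5)
  after f: (1 4)(2 6 7 3)
  after r': (1 4 5 7)(2 3)
  after g': (3 5 6 7)

g r f r' g'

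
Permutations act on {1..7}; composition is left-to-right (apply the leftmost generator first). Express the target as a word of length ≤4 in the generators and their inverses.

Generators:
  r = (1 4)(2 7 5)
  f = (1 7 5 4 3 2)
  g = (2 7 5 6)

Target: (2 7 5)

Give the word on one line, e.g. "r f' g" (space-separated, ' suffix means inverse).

r' r'

  after r': (1 4)(2 5 7)
  after r': (2 7 5)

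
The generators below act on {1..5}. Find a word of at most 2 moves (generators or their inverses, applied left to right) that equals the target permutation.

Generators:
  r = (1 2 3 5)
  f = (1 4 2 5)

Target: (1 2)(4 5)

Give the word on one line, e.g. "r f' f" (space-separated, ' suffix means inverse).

f f

  after f: (1 4 2 5)
  after f: (1 2)(4 5)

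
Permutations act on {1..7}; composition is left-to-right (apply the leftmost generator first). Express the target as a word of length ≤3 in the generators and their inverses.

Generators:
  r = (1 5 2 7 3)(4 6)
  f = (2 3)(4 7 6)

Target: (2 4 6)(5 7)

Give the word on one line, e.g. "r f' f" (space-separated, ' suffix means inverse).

r f r'

  after r: (1 5 2 7 3)(4 6)
  after f: (1 5 3)(2 6 7)
  after r': (2 4 6)(5 7)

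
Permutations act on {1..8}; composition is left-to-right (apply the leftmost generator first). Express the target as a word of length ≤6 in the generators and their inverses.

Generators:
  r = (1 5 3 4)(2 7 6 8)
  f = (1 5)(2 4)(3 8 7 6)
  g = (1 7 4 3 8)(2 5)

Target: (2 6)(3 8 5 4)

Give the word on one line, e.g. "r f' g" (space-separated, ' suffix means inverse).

  after g': (1 8 3 4 7)(2 5)
  after g': (1 3 7 8 4)
  after r': (1 5)(2 8 3)(6 7)
  after r': (2 6)(3 8 5 4)

g' g' r' r'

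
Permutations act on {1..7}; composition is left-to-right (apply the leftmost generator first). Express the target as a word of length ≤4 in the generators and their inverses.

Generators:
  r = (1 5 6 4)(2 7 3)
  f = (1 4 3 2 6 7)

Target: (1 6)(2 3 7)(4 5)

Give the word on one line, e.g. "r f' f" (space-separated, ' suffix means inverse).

r r

  after r: (1 5 6 4)(2 7 3)
  after r: (1 6)(2 3 7)(4 5)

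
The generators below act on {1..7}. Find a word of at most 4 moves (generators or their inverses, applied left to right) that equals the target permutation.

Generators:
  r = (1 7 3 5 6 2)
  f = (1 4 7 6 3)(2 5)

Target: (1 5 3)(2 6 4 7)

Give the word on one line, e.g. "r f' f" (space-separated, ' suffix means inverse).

f' f' r'

  after f': (1 3 6 7 4)(2 5)
  after f': (1 6 4 3 7)
  after r': (1 5 3)(2 6 4 7)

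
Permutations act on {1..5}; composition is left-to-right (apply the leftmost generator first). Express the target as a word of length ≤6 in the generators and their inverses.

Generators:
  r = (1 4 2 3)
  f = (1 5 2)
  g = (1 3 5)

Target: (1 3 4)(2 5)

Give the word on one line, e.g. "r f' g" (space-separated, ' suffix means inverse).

g g f' r'

  after g: (1 3 5)
  after g: (1 5 3)
  after f': (2 5 3)
  after r': (1 3 4)(2 5)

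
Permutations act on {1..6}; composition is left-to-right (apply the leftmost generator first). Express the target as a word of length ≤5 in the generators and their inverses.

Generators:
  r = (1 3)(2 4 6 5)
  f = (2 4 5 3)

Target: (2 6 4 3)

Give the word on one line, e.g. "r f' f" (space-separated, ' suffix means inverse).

  after r: (1 3)(2 4 6 5)
  after r: (2 6)(4 5)
  after f: (2 6 4 3)

r r f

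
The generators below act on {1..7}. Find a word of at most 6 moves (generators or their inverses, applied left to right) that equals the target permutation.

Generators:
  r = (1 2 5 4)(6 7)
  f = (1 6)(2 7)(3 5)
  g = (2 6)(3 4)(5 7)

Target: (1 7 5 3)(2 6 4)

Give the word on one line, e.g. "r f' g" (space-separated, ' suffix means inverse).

r g' r f f

  after r: (1 2 5 4)(6 7)
  after g': (1 6 5 3 4)(2 7)
  after r: (1 7 5 3)(2 6 4)
  after f: (1 2)(3 6 4 7)
  after f: (1 7 5 3)(2 6 4)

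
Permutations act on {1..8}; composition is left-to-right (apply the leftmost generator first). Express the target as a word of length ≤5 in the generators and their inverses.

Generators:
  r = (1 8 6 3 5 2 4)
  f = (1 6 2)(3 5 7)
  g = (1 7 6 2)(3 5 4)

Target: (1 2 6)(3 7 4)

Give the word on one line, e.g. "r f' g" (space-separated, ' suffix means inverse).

f' g g g g

  after f': (1 2 6)(3 7 5)
  after g: (3 6 7 4)
  after g: (1 7 3 2)(4 5)
  after g: (1 6 2 7 5 3)
  after g: (1 2 6)(3 7 4)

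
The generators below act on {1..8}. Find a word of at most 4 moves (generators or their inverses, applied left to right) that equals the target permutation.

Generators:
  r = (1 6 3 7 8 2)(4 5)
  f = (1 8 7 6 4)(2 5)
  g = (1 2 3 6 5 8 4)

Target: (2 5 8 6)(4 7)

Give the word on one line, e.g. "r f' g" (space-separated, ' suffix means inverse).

  after r': (1 2 8 7 3 6)(4 5)
  after f': (1 5 6 4 2)(3 7)
  after r': (1 4 8 7 6 5)
  after f: (2 5 8 6)(4 7)

r' f' r' f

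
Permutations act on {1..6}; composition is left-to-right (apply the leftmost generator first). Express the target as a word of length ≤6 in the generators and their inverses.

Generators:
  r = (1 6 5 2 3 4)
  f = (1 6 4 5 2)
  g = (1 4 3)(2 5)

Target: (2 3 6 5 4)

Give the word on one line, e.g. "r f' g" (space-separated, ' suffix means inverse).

  after f': (1 2 5 4 6)
  after g': (1 5)(3 4 6)
  after r: (1 2 3)(4 5 6)
  after f: (2 3 6 5 4)

f' g' r f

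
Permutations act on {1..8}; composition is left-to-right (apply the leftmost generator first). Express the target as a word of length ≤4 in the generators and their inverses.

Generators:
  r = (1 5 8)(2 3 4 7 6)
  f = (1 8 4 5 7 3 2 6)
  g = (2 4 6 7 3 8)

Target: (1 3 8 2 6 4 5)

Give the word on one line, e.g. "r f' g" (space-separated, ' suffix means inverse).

  after f': (1 6 2 3 7 5 4 8)
  after f': (1 2 7 4)(3 5 8 6)
  after r: (1 3 8 2 6 4 5)

f' f' r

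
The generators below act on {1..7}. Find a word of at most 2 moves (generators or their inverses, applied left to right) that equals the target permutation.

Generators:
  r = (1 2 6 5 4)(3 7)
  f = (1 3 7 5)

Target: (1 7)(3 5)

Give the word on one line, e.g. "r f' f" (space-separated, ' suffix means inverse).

f f

  after f: (1 3 7 5)
  after f: (1 7)(3 5)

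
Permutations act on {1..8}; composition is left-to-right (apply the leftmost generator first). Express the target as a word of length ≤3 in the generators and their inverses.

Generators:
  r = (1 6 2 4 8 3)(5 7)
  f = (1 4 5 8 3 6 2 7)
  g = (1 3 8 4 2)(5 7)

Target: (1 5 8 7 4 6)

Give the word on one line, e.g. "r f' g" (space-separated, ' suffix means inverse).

  after f': (1 7 2 6 3 8 5 4)
  after r: (1 5 8 7 4 6)

f' r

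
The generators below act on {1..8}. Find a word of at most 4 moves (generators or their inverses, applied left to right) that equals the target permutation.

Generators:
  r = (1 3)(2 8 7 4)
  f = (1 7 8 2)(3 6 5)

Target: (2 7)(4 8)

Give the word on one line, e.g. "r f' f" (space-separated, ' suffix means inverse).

r' r'

  after r': (1 3)(2 4 7 8)
  after r': (2 7)(4 8)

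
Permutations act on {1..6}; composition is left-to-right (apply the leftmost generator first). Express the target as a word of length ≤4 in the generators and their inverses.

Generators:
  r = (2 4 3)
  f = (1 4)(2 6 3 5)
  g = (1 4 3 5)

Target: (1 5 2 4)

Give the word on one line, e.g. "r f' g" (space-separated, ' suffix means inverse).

  after g': (1 5 3 4)
  after r: (1 5 2 4)

g' r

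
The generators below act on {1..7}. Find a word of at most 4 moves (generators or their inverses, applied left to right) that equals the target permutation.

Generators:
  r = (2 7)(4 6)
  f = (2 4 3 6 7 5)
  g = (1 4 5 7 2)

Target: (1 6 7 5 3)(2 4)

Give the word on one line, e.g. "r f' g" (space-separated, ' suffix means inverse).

  after g': (1 2 7 5 4)
  after r: (1 7 5 6 4)
  after f': (1 6 2 5 3 4)
  after g': (1 6 7 5 3)(2 4)

g' r f' g'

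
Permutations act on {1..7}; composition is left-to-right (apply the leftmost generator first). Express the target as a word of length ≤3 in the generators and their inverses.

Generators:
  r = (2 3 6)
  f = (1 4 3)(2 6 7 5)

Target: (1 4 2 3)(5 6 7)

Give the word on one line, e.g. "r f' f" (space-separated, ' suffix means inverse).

  after f: (1 4 3)(2 6 7 5)
  after r': (1 4 2 3)(5 6 7)

f r'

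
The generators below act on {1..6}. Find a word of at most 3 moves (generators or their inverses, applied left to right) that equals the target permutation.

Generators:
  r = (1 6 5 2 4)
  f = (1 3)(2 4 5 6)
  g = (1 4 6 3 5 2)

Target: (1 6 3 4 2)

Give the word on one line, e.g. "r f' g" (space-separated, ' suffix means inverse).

  after r': (1 4 2 5 6)
  after f: (1 5 2 6 3)
  after r': (1 6 3 4 2)

r' f r'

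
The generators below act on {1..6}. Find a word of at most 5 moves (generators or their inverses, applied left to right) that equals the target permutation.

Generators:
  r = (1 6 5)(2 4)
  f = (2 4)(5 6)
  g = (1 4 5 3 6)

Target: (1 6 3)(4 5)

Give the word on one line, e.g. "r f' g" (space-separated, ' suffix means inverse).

g' f r'

  after g': (1 6 3 5 4)
  after f: (1 5 2 4)(3 6)
  after r': (1 6 3)(4 5)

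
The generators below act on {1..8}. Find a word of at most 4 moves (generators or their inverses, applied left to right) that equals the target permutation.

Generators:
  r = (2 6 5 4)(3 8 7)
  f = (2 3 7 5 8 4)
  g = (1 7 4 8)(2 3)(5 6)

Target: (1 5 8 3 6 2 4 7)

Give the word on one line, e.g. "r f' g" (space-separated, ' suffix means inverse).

  after g': (1 8 4 7)(2 3)(5 6)
  after r: (1 7)(2 8)(3 6 4)
  after f: (1 5 8 3 6 2 4 7)

g' r f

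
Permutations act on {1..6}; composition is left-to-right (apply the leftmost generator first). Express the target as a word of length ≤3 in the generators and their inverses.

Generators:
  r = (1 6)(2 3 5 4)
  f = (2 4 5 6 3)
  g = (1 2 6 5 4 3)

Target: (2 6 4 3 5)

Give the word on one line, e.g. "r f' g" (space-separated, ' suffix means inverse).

f f f

  after f: (2 4 5 6 3)
  after f: (2 5 3 4 6)
  after f: (2 6 4 3 5)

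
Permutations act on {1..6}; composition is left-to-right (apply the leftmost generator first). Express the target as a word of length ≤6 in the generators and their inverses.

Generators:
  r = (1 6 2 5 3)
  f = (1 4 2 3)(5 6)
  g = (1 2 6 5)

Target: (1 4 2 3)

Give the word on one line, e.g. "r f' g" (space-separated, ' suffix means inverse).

r g r r f

  after r: (1 6 2 5 3)
  after g: (1 5 3 2)
  after r: (1 3 5)(2 6)
  after r: (5 6)
  after f: (1 4 2 3)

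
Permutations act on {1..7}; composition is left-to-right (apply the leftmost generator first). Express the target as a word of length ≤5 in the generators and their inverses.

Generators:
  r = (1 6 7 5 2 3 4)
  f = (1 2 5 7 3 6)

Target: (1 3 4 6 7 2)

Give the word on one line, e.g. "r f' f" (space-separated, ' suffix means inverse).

  after f: (1 2 5 7 3 6)
  after f: (1 5 3)(2 7 6)
  after r': (1 7)(2 6 5)(3 4)
  after f: (1 3 4 6 7 2)

f f r' f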